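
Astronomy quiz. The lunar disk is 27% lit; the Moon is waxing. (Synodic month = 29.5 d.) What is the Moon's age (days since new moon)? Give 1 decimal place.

Invert f = (1 − cos θ)/2 to get cos θ = 1 − 2(0.27) = 0.460, hence θ₀ = arccos 0.460 = 62.6°.
Waxing ⇒ before full, so θ = 62.6°.
At 360°/29.5 d per day, 62.6° corresponds to 5.13 days.

5.1 days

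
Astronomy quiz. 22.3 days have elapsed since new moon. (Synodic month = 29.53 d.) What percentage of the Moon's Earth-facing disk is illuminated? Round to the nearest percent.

Elongation θ = 360° × 22.3/29.53 ≈ 271.9°.
cos 271.9° = 0.032, so f = (1 − 0.032)/2 = 0.484, so 48%.

48%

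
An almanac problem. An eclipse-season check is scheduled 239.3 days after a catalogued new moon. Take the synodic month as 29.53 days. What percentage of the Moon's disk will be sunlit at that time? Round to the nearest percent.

239.3 d spans 8 complete synodic months (8 × 29.53 = 236.24 d) plus 3.06 d.
The Moon has covered 3.06/29.53 of its cycle, so θ ≈ 360° × 3.06/29.53 = 37.3°.
Illuminated fraction = (1 − cos 37.3°)/2 = (1 − 0.795)/2 ≈ 0.102, so 10%.

10%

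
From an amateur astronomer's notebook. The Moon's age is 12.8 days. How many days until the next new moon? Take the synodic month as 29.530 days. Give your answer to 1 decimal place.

16.7 days

The next new moon completes the synodic month: 29.530 − 12.8 = 16.730 days.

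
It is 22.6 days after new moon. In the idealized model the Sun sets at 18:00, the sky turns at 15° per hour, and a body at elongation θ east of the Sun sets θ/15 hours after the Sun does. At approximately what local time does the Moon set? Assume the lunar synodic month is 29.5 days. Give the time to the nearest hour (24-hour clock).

Elongation θ = 360° × 22.6/29.5 ≈ 275.8°.
At 15° of sky rotation per hour, 275.8° corresponds to a 18.39 h lag.
18:00 + 18.39 h ≈ 12:23 → 12:00 to the nearest hour.

12:00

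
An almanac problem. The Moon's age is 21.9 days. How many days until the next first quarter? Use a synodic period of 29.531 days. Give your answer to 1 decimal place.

First quarter is 0.25 of the way through the cycle: age 0.25 × 29.531 = 7.383 d.
This lunation's first quarter (7.383 d) has passed, so add one period: 36.914 − 21.9 = 15.014 days.

15.0 days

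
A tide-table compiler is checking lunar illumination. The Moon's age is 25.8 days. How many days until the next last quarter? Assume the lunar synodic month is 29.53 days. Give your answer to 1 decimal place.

Last quarter occurs at elongation 270°, i.e. at age 29.53 × 270/360 = 22.148 d.
Already past this cycle's last quarter; the next is at 22.148 + 29.53 = 51.678 d, so 51.678 − 25.8 = 25.878 days.

25.9 days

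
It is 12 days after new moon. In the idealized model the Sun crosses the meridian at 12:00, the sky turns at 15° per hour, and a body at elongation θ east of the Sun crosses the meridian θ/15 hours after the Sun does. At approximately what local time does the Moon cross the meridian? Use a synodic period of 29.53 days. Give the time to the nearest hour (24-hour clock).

Phase angle: θ = 360°·(12 d)/(29.53 d) = 146.3°.
At 15° of sky rotation per hour, 146.3° corresponds to a 9.75 h lag.
12:00 + 9.75 h ≈ 21:45 → 22:00 to the nearest hour.

22:00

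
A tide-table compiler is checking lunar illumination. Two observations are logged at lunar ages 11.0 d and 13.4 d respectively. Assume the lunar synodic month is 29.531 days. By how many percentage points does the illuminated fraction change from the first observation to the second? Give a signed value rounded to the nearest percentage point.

θ₁ = 360° × 11.0/29.531 = 134.1°, f₁ = (1 − cos θ₁)/2 = 0.848.
θ₂ = 360° × 13.4/29.531 = 163.4°, f₂ = (1 − cos θ₂)/2 = 0.979.
Change = f₂ − f₁ = +0.131 → +13 percentage points.

+13 pp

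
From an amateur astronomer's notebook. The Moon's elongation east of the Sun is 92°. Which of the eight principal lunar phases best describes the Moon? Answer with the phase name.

first quarter

92° lies in the first quarter sector of the 8-phase cycle.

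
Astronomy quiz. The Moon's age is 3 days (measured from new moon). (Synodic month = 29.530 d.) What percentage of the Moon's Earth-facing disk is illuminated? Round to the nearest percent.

The Moon has covered 3/29.530 of its cycle, so θ ≈ 360° × 3/29.530 = 36.6°.
With cos θ = 0.803, the lit fraction is (1 − 0.803)/2 ≈ 0.098, so 10%.

10%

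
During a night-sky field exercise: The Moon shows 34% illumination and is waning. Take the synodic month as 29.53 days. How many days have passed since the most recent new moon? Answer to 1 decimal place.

cos θ = 1 − 2f = 0.320, giving a principal value of 71.3°.
A waning Moon lies in 180°–360°, so θ = 360° − 71.3° = 288.7°.
At 360°/29.53 d per day, 288.7° corresponds to 23.68 days.

23.7 days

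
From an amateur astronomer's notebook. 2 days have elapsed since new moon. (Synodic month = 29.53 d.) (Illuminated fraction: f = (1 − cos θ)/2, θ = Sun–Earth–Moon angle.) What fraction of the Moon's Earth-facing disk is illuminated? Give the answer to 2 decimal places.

0.04

Phase angle: θ = 360°·(2 d)/(29.53 d) = 24.4°.
Illuminated fraction = (1 − cos 24.4°)/2 = (1 − 0.911)/2 ≈ 0.045.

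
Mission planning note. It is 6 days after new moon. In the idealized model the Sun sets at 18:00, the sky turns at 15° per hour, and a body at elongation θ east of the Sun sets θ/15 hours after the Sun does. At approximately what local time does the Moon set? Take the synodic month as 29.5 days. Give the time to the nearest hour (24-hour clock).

The Moon has covered 6/29.5 of its cycle, so θ ≈ 360° × 6/29.5 = 73.2°.
Delay after the Sun = 73.2° / (15°/h) ≈ 4.88 h.
18:00 + 4.88 h ≈ 22:53 → 23:00 to the nearest hour.

23:00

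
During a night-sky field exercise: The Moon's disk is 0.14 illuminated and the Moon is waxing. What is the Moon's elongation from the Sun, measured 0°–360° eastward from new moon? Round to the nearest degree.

Invert f = (1 − cos θ)/2 to get cos θ = 1 − 2(0.14) = 0.720, hence θ₀ = arccos 0.720 = 43.9°.
Before full moon the principal value applies: θ = 43.9°.

44°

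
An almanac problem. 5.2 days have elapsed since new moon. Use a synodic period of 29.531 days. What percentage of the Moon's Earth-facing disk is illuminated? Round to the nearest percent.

The Moon has covered 5.2/29.531 of its cycle, so θ ≈ 360° × 5.2/29.531 = 63.4°.
With cos θ = 0.448, the lit fraction is (1 − 0.448)/2 ≈ 0.276, so 28%.

28%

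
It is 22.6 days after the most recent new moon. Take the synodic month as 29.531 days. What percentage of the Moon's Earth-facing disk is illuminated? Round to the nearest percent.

The Moon has covered 22.6/29.531 of its cycle, so θ ≈ 360° × 22.6/29.531 = 275.5°.
Illuminated fraction = (1 − cos 275.5°)/2 = (1 − 0.096)/2 ≈ 0.452, so 45%.

45%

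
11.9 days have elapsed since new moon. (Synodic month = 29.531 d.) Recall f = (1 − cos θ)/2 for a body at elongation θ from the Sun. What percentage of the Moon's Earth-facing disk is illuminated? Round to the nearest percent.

91%

Phase angle: θ = 360°·(11.9 d)/(29.531 d) = 145.1°.
cos 145.1° = (-0.820), so f = (1 − (-0.820))/2 = 0.910, so 91%.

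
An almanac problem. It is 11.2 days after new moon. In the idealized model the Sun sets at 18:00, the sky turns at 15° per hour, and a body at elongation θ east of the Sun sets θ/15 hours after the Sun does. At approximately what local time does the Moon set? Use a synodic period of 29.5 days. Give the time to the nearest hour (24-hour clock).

The Moon has covered 11.2/29.5 of its cycle, so θ ≈ 360° × 11.2/29.5 = 136.7°.
Delay after the Sun = 136.7° / (15°/h) ≈ 9.11 h.
18:00 + 9.11 h ≈ 03:07 → 03:00 to the nearest hour.

03:00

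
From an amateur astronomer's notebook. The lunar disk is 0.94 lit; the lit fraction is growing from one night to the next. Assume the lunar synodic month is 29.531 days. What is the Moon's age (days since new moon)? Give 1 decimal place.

From f = (1 − cos θ)/2: cos θ = 1 − 2×0.94 = -0.880; arccos → 151.6°.
The Moon is waxing (0°–180°), so θ = 151.6° directly.
That fraction of the synodic month is 151.6/360 × 29.531 d ≈ 12.44 d.

12.4 days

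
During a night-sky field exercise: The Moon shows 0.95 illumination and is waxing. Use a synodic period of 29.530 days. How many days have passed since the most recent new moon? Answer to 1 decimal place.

From f = (1 − cos θ)/2: cos θ = 1 − 2×0.95 = -0.900; arccos → 154.2°.
Waxing ⇒ before full, so θ = 154.2°.
Age = 29.530 × 154.2°/360° ≈ 12.65 days.

12.6 days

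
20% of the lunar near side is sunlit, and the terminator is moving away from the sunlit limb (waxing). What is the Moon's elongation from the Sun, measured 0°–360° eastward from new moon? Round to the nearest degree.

cos θ = 1 − 2f = 0.600, giving a principal value of 53.1°.
Before full moon the principal value applies: θ = 53.1°.

53°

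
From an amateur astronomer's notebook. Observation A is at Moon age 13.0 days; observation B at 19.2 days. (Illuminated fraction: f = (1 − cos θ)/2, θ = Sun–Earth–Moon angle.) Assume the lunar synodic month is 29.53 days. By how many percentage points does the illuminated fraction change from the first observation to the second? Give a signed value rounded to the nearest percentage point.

-17 pp

First observation: θ = 360°·13.0/29.53 = 158.5°, so f = 0.965.
Second observation: θ = 234.1°, f = 0.793.
Δf = 0.793 − 0.965 = -0.172, i.e. -17 pp.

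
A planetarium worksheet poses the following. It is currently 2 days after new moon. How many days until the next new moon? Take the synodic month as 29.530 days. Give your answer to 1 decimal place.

One full lunation from the last new moon is 29.530 d; remaining = 29.530 − 2 = 27.530 d.

27.5 days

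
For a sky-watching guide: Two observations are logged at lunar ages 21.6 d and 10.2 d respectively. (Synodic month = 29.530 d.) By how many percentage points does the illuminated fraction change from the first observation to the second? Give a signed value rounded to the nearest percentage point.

+22 pp

θ₁ = 360° × 21.6/29.530 = 263.3°, f₁ = (1 − cos θ₁)/2 = 0.558.
θ₂ = 360° × 10.2/29.530 = 124.3°, f₂ = (1 − cos θ₂)/2 = 0.782.
Change = f₂ − f₁ = +0.224 → +22 percentage points.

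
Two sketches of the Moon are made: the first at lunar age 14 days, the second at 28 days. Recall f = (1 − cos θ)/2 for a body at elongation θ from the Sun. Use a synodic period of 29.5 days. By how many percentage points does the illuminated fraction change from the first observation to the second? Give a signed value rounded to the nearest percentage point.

θ₁ = 360° × 14/29.5 = 170.8°, f₁ = (1 − cos θ₁)/2 = 0.994.
θ₂ = 360° × 28/29.5 = 341.7°, f₂ = (1 − cos θ₂)/2 = 0.025.
Change = f₂ − f₁ = -0.968 → -97 percentage points.

-97 percentage points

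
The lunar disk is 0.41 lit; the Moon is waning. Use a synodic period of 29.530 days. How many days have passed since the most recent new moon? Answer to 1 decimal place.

From f = (1 − cos θ)/2: cos θ = 1 − 2×0.41 = 0.180; arccos → 79.6°.
Since the Moon is past full (waning), take the reflex angle: θ = 360° − 79.6° = 280.4°.
Age = 29.530 × 280.4°/360° ≈ 23.00 days.

23.0 days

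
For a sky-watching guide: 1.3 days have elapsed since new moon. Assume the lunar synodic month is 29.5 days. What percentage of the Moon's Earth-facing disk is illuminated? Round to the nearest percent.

Elongation θ = 360° × 1.3/29.5 ≈ 15.9°.
Illuminated fraction = (1 − cos 15.9°)/2 = (1 − 0.962)/2 ≈ 0.019, so 2%.

2%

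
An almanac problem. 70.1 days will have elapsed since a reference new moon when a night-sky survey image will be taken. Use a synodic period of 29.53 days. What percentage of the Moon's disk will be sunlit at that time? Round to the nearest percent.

85%

70.1 d spans 2 complete synodic months (2 × 29.53 = 59.06 d) plus 11.04 d.
Phase angle: θ = 360°·(11.04 d)/(29.53 d) = 134.6°.
cos 134.6° = (-0.702), so f = (1 − (-0.702))/2 = 0.851, so 85%.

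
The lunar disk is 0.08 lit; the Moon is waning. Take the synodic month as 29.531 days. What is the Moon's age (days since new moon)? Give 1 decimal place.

Invert f = (1 − cos θ)/2 to get cos θ = 1 − 2(0.08) = 0.840, hence θ₀ = arccos 0.840 = 32.9°.
Waning ⇒ past full, so θ = 360° − 32.9° = 327.1°.
Age = 29.531 × 327.1°/360° ≈ 26.84 days.

26.8 days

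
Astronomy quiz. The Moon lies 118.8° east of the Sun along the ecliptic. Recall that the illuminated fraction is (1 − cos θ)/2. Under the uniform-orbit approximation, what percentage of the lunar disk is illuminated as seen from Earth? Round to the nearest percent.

cos 118.8° = (-0.482), so f = (1 − (-0.482))/2 = 0.741, i.e. 74%.

74%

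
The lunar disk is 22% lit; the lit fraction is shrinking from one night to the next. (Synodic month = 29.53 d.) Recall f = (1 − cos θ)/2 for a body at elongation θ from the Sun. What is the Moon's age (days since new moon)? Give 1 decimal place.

24.9 days

Invert f = (1 − cos θ)/2 to get cos θ = 1 − 2(0.22) = 0.560, hence θ₀ = arccos 0.560 = 55.9°.
Since the Moon is past full (waning), take the reflex angle: θ = 360° − 55.9° = 304.1°.
Age = 29.53 × 304.1°/360° ≈ 24.94 days.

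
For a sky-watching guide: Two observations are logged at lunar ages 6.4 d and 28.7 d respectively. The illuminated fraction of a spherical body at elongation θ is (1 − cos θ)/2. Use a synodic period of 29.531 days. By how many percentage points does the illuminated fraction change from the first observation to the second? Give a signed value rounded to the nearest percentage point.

-39 pp

θ₁ = 360° × 6.4/29.531 = 78.0°, f₁ = (1 − cos θ₁)/2 = 0.396.
θ₂ = 360° × 28.7/29.531 = 349.9°, f₂ = (1 − cos θ₂)/2 = 0.008.
Change = f₂ − f₁ = -0.388 → -39 percentage points.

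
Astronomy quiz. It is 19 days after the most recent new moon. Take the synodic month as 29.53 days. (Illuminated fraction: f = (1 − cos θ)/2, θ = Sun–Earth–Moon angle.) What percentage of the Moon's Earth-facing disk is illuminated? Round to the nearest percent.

The Moon has covered 19/29.53 of its cycle, so θ ≈ 360° × 19/29.53 = 231.6°.
With cos θ = (-0.621), the lit fraction is (1 − (-0.621))/2 ≈ 0.810, so 81%.

81%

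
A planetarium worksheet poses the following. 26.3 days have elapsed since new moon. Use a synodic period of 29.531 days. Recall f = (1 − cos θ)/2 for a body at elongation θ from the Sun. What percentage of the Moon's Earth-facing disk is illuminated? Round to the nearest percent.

11%

The Moon has covered 26.3/29.531 of its cycle, so θ ≈ 360° × 26.3/29.531 = 320.6°.
cos 320.6° = 0.773, so f = (1 − 0.773)/2 = 0.114, so 11%.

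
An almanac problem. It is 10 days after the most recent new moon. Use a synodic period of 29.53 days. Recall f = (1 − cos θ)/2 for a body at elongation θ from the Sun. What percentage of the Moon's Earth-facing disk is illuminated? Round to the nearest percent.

Phase angle: θ = 360°·(10 d)/(29.53 d) = 121.9°.
With cos θ = (-0.529), the lit fraction is (1 − (-0.529))/2 ≈ 0.764, so 76%.

76%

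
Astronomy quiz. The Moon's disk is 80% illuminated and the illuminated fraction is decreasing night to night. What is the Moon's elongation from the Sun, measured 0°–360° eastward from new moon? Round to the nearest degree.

Invert f = (1 − cos θ)/2 to get cos θ = 1 − 2(0.80) = -0.600, hence θ₀ = arccos -0.600 = 126.9°.
Since the Moon is past full (waning), take the reflex angle: θ = 360° − 126.9° = 233.1°.

233°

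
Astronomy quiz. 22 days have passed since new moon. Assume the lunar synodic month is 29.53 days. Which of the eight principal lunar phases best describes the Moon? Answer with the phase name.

last quarter

θ ≈ 360° × 22/29.53 = 268°, which falls in the last quarter sector.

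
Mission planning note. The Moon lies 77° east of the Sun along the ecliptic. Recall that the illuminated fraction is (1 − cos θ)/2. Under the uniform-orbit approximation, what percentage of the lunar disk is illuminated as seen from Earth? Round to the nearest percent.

39%

Half-versine of 77°: (1 − 0.225)/2 = 0.388, i.e. 39%.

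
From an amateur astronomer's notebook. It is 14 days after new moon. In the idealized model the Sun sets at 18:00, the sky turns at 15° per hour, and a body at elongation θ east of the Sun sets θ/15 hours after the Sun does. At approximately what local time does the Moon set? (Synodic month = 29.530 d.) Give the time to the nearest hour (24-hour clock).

05:00

Elongation θ = 360° × 14/29.530 ≈ 170.7°.
Delay after the Sun = 170.7° / (15°/h) ≈ 11.38 h.
18:00 + 11.38 h ≈ 05:23 → 05:00 to the nearest hour.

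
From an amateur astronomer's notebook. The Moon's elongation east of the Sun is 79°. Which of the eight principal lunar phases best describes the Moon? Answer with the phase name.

first quarter

79° lies in the first quarter sector of the 8-phase cycle.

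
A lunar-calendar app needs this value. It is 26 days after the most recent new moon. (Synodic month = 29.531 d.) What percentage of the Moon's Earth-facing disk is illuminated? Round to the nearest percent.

Phase angle: θ = 360°·(26 d)/(29.531 d) = 317.0°.
With cos θ = 0.731, the lit fraction is (1 − 0.731)/2 ≈ 0.135, so 13%.

13%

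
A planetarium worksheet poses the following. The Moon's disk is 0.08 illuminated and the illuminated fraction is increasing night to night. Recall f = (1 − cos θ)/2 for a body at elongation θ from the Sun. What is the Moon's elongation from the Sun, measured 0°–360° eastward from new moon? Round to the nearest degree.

From f = (1 − cos θ)/2: cos θ = 1 − 2×0.08 = 0.840; arccos → 32.9°.
Before full moon the principal value applies: θ = 32.9°.

33°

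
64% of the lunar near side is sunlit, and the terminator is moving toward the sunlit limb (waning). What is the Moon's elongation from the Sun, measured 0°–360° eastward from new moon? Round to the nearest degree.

cos θ = 1 − 2f = -0.280, giving a principal value of 106.3°.
Waning ⇒ past full, so θ = 360° − 106.3° = 253.7°.

254°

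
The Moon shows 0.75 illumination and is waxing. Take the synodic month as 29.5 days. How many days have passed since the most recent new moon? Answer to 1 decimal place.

From f = (1 − cos θ)/2: cos θ = 1 − 2×0.75 = -0.500; arccos → 120.0°.
Waxing ⇒ before full, so θ = 120.0°.
That fraction of the synodic month is 120.0/360 × 29.5 d ≈ 9.83 d.

9.8 days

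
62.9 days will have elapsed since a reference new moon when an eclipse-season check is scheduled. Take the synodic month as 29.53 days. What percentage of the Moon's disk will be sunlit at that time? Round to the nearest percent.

Reduce mod P: 62.9 − 2×29.53 = 3.84 d into the current lunation.
Elongation θ = 360° × 3.84/29.53 ≈ 46.8°.
Illuminated fraction = (1 − cos 46.8°)/2 = (1 − 0.684)/2 ≈ 0.158, so 16%.

16%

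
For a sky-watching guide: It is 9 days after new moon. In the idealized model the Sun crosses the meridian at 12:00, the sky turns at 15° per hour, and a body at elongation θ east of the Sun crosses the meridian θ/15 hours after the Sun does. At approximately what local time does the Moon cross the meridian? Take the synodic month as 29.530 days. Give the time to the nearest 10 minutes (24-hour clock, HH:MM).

19:20

The Moon has covered 9/29.530 of its cycle, so θ ≈ 360° × 9/29.530 = 109.7°.
Delay after the Sun = 109.7° / (15°/h) ≈ 7.31 h.
12:00 + 7.315 h ≈ 19:19 → 19:20 to the nearest ten minutes.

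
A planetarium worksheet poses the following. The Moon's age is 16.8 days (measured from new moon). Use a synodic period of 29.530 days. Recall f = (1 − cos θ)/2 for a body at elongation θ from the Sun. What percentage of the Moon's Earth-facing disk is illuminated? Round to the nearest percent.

95%

Elongation θ = 360° × 16.8/29.530 ≈ 204.8°.
cos 204.8° = (-0.908), so f = (1 − (-0.908))/2 = 0.954, so 95%.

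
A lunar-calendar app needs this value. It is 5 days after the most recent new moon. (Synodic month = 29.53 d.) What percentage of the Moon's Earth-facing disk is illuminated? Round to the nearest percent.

The Moon has covered 5/29.53 of its cycle, so θ ≈ 360° × 5/29.53 = 61.0°.
Illuminated fraction = (1 − cos 61.0°)/2 = (1 − 0.485)/2 ≈ 0.257, so 26%.

26%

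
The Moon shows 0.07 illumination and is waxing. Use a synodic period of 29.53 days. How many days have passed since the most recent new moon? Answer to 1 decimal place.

cos θ = 1 − 2f = 0.860, giving a principal value of 30.7°.
The Moon is waxing (0°–180°), so θ = 30.7° directly.
Age = 29.53 × 30.7°/360° ≈ 2.52 days.

2.5 days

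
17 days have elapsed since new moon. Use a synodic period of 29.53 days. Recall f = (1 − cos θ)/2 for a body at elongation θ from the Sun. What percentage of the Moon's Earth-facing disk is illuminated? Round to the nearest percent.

94%

The Moon has covered 17/29.53 of its cycle, so θ ≈ 360° × 17/29.53 = 207.2°.
With cos θ = (-0.889), the lit fraction is (1 − (-0.889))/2 ≈ 0.945, so 94%.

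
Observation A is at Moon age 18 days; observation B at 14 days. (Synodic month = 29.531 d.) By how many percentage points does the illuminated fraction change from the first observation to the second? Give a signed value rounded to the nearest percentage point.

+11 percentage points

First observation: θ = 360°·18/29.531 = 219.4°, so f = 0.886.
Second observation: θ = 170.7°, f = 0.993.
Δf = 0.993 − 0.886 = +0.107, i.e. +11 pp.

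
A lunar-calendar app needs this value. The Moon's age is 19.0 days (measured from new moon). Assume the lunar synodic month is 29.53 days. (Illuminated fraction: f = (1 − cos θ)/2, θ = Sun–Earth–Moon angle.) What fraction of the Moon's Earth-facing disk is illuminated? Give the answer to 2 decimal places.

The Moon has covered 19.0/29.53 of its cycle, so θ ≈ 360° × 19.0/29.53 = 231.6°.
With cos θ = (-0.621), the lit fraction is (1 − (-0.621))/2 ≈ 0.810.

0.81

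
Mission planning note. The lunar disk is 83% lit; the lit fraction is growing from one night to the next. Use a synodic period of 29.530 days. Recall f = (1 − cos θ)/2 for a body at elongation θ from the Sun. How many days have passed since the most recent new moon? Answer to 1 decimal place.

10.8 days

From f = (1 − cos θ)/2: cos θ = 1 − 2×0.83 = -0.660; arccos → 131.3°.
The Moon is waxing (0°–180°), so θ = 131.3° directly.
At 360°/29.530 d per day, 131.3° corresponds to 10.77 days.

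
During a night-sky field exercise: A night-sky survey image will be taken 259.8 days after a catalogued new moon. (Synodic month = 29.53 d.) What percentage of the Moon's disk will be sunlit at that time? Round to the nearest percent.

35%

259.8 d spans 8 complete synodic months (8 × 29.53 = 236.24 d) plus 23.56 d.
The Moon has covered 23.56/29.53 of its cycle, so θ ≈ 360° × 23.56/29.53 = 287.2°.
Illuminated fraction = (1 − cos 287.2°)/2 = (1 − 0.296)/2 ≈ 0.352, so 35%.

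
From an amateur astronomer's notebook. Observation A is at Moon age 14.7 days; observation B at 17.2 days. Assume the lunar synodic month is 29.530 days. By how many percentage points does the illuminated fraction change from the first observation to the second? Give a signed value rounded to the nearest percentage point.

-7 percentage points

First observation: θ = 360°·14.7/29.530 = 179.2°, so f = 1.000.
Second observation: θ = 209.7°, f = 0.934.
Δf = 0.934 − 1.000 = -0.066, i.e. -7 pp.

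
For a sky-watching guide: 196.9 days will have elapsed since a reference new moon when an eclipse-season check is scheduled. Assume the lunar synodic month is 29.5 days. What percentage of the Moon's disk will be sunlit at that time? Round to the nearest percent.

73%

Reduce mod P: 196.9 − 6×29.5 = 19.90 d into the current lunation.
Phase angle: θ = 360°·(19.90 d)/(29.5 d) = 242.8°.
cos 242.8° = (-0.456), so f = (1 − (-0.456))/2 = 0.728, so 73%.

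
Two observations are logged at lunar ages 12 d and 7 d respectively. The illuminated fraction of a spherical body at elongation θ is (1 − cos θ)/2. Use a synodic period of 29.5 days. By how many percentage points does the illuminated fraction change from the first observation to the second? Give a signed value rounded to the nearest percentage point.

-46 percentage points

First observation: θ = 360°·12/29.5 = 146.4°, so f = 0.917.
Second observation: θ = 85.4°, f = 0.460.
Δf = 0.460 − 0.917 = -0.457, i.e. -46 pp.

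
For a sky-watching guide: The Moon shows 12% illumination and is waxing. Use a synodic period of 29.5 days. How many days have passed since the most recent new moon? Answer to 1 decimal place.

From f = (1 − cos θ)/2: cos θ = 1 − 2×0.12 = 0.760; arccos → 40.5°.
The Moon is waxing (0°–180°), so θ = 40.5° directly.
That fraction of the synodic month is 40.5/360 × 29.5 d ≈ 3.32 d.

3.3 days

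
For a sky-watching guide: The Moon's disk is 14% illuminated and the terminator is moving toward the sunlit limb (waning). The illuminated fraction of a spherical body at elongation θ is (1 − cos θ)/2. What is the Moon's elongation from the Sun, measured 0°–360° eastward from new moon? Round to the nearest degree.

cos θ = 1 − 2f = 0.720, giving a principal value of 43.9°.
Since the Moon is past full (waning), take the reflex angle: θ = 360° − 43.9° = 316.1°.

316°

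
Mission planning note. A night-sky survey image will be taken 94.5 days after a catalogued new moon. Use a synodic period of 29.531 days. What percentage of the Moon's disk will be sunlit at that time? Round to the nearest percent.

35%

94.5/29.531 = 3.200 lunations, so 3 complete cycles and 5.91 d into the next.
The Moon has covered 5.91/29.531 of its cycle, so θ ≈ 360° × 5.91/29.531 = 72.0°.
With cos θ = 0.309, the lit fraction is (1 − 0.309)/2 ≈ 0.346, so 35%.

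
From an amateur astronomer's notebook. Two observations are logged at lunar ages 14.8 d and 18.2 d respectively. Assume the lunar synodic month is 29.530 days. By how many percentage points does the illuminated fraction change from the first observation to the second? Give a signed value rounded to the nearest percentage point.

First observation: θ = 360°·14.8/29.530 = 180.4°, so f = 1.000.
Second observation: θ = 221.9°, f = 0.872.
Δf = 0.872 − 1.000 = -0.128, i.e. -13 pp.

-13 pp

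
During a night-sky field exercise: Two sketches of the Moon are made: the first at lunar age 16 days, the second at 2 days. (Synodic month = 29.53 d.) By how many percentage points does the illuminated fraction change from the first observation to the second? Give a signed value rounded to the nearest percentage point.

θ₁ = 360° × 16/29.53 = 195.1°, f₁ = (1 − cos θ₁)/2 = 0.983.
θ₂ = 360° × 2/29.53 = 24.4°, f₂ = (1 − cos θ₂)/2 = 0.045.
Change = f₂ − f₁ = -0.938 → -94 percentage points.

-94 percentage points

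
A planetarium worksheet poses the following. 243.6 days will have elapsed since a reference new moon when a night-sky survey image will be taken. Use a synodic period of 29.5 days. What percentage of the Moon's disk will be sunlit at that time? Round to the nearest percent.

52%

243.6 d spans 8 complete synodic months (8 × 29.5 = 236.00 d) plus 7.60 d.
Phase angle: θ = 360°·(7.60 d)/(29.5 d) = 92.7°.
Illuminated fraction = (1 − cos 92.7°)/2 = (1 − (-0.048))/2 ≈ 0.524, so 52%.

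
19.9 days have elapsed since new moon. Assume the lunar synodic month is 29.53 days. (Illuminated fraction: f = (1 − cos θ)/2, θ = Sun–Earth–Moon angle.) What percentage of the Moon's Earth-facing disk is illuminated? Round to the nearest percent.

73%

Elongation θ = 360° × 19.9/29.53 ≈ 242.6°.
With cos θ = (-0.460), the lit fraction is (1 − (-0.460))/2 ≈ 0.730, so 73%.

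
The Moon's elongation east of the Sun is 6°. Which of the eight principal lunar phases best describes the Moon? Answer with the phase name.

new moon

6° lies in the new moon sector of the 8-phase cycle.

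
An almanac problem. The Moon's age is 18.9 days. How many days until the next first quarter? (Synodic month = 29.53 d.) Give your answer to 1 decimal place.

18.0 days

First quarter is 0.25 of the way through the cycle: age 0.25 × 29.53 = 7.383 d.
This lunation's first quarter (7.383 d) has passed, so add one period: 36.913 − 18.9 = 18.013 days.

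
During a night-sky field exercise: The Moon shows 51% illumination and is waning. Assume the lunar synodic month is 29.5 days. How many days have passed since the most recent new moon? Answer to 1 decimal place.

22.0 days

cos θ = 1 − 2f = -0.020, giving a principal value of 91.1°.
Waning ⇒ past full, so θ = 360° − 91.1° = 268.9°.
Age = 29.5 × 268.9°/360° ≈ 22.03 days.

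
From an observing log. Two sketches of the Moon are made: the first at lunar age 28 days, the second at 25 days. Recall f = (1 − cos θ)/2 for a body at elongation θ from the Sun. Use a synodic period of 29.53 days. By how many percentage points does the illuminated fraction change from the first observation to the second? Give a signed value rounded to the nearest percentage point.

First observation: θ = 360°·28/29.53 = 341.3°, so f = 0.026.
Second observation: θ = 304.8°, f = 0.215.
Δf = 0.215 − 0.026 = +0.189, i.e. +19 pp.

+19 pp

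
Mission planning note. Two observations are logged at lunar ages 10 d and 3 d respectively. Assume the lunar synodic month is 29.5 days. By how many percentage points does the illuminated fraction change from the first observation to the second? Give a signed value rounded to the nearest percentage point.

θ₁ = 360° × 10/29.5 = 122.0°, f₁ = (1 − cos θ₁)/2 = 0.765.
θ₂ = 360° × 3/29.5 = 36.6°, f₂ = (1 − cos θ₂)/2 = 0.099.
Change = f₂ − f₁ = -0.667 → -67 percentage points.

-67 pp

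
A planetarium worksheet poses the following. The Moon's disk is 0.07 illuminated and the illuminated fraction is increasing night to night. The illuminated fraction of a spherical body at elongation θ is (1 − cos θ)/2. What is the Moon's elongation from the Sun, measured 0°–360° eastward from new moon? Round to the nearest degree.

31°

Invert f = (1 − cos θ)/2 to get cos θ = 1 − 2(0.07) = 0.860, hence θ₀ = arccos 0.860 = 30.7°.
Before full moon the principal value applies: θ = 30.7°.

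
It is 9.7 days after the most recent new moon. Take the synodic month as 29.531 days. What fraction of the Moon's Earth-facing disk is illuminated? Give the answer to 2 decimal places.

0.74

Elongation θ = 360° × 9.7/29.531 ≈ 118.2°.
cos 118.2° = (-0.473), so f = (1 − (-0.473))/2 = 0.737.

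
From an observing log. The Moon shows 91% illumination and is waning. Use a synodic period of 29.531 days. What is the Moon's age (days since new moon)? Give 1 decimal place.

Invert f = (1 − cos θ)/2 to get cos θ = 1 − 2(0.91) = -0.820, hence θ₀ = arccos -0.820 = 145.1°.
A waning Moon lies in 180°–360°, so θ = 360° − 145.1° = 214.9°.
That fraction of the synodic month is 214.9/360 × 29.531 d ≈ 17.63 d.

17.6 days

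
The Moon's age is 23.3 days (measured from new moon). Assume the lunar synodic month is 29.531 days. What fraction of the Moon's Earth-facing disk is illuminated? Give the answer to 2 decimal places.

0.38

The Moon has covered 23.3/29.531 of its cycle, so θ ≈ 360° × 23.3/29.531 = 284.0°.
cos 284.0° = 0.243, so f = (1 − 0.243)/2 = 0.379.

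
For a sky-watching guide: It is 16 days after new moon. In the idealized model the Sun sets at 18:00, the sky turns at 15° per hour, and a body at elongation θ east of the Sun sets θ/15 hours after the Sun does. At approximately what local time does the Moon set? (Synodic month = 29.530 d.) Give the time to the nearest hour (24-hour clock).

07:00

The Moon has covered 16/29.530 of its cycle, so θ ≈ 360° × 16/29.530 = 195.1°.
The Moon trails the Sun by θ/15 = 195.1/15 ≈ 13.00 hours.
18:00 + 13.00 h ≈ 07:00 → 07:00 to the nearest hour.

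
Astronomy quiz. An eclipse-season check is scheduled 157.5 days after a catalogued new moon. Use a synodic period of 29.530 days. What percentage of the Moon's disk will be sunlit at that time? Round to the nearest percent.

157.5 d spans 5 complete synodic months (5 × 29.530 = 147.65 d) plus 9.85 d.
The Moon has covered 9.85/29.530 of its cycle, so θ ≈ 360° × 9.85/29.530 = 120.1°.
Illuminated fraction = (1 − cos 120.1°)/2 = (1 − (-0.501))/2 ≈ 0.751, so 75%.

75%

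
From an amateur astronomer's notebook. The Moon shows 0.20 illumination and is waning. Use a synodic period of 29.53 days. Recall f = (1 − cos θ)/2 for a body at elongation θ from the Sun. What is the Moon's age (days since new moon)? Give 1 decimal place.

25.2 days

cos θ = 1 − 2f = 0.600, giving a principal value of 53.1°.
Waning ⇒ past full, so θ = 360° − 53.1° = 306.9°.
Age = 29.53 × 306.9°/360° ≈ 25.17 days.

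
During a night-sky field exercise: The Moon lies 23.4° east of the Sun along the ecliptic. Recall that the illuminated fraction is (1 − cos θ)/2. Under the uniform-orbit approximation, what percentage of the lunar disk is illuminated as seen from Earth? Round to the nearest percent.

4%

Half-versine of 23.4°: (1 − 0.918)/2 = 0.041, i.e. 4%.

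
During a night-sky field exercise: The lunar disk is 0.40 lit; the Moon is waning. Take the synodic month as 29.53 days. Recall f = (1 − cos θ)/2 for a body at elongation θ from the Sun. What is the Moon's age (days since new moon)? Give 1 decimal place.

Invert f = (1 − cos θ)/2 to get cos θ = 1 − 2(0.40) = 0.200, hence θ₀ = arccos 0.200 = 78.5°.
Since the Moon is past full (waning), take the reflex angle: θ = 360° − 78.5° = 281.5°.
Age = 29.53 × 281.5°/360° ≈ 23.09 days.

23.1 days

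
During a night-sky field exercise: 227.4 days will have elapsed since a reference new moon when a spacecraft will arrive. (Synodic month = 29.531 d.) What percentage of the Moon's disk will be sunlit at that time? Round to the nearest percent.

227.4/29.531 = 7.700 lunations, so 7 complete cycles and 20.68 d into the next.
Elongation θ = 360° × 20.68/29.531 ≈ 252.1°.
Illuminated fraction = (1 − cos 252.1°)/2 = (1 − (-0.307))/2 ≈ 0.653, so 65%.

65%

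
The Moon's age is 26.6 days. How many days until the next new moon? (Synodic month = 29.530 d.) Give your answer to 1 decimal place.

2.9 days

The next new moon completes the synodic month: 29.530 − 26.6 = 2.930 days.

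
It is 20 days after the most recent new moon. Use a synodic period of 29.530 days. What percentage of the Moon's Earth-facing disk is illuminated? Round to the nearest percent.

72%

Elongation θ = 360° × 20/29.530 ≈ 243.8°.
cos 243.8° = (-0.441), so f = (1 − (-0.441))/2 = 0.721, so 72%.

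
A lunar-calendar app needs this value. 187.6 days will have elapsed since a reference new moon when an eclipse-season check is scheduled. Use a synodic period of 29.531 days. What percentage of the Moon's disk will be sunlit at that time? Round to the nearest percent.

80%

187.6 d spans 6 complete synodic months (6 × 29.531 = 177.19 d) plus 10.41 d.
Phase angle: θ = 360°·(10.41 d)/(29.531 d) = 127.0°.
cos 127.0° = (-0.601), so f = (1 − (-0.601))/2 = 0.801, so 80%.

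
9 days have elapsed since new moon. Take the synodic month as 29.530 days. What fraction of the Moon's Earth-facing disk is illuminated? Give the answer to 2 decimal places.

Elongation θ = 360° × 9/29.530 ≈ 109.7°.
cos 109.7° = (-0.337), so f = (1 − (-0.337))/2 = 0.669.

0.67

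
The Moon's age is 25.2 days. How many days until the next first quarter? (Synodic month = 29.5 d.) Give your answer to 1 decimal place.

11.7 days

First quarter is 0.25 of the way through the cycle: age 0.25 × 29.5 = 7.375 d.
This lunation's first quarter (7.375 d) has passed, so add one period: 36.875 − 25.2 = 11.675 days.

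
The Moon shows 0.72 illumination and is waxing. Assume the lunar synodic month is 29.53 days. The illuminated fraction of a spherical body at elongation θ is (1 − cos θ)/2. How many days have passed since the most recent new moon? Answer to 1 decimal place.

9.5 days

cos θ = 1 − 2f = -0.440, giving a principal value of 116.1°.
The Moon is waxing (0°–180°), so θ = 116.1° directly.
At 360°/29.53 d per day, 116.1° corresponds to 9.52 days.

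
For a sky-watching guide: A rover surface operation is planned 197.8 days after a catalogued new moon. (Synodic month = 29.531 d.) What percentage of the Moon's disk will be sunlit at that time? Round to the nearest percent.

Reduce mod P: 197.8 − 6×29.531 = 20.61 d into the current lunation.
The Moon has covered 20.61/29.531 of its cycle, so θ ≈ 360° × 20.61/29.531 = 251.3°.
Illuminated fraction = (1 − cos 251.3°)/2 = (1 − (-0.321))/2 ≈ 0.660, so 66%.

66%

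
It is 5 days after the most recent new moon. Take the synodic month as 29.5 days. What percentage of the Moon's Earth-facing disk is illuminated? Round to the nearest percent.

Phase angle: θ = 360°·(5 d)/(29.5 d) = 61.0°.
cos 61.0° = 0.485, so f = (1 − 0.485)/2 = 0.258, so 26%.

26%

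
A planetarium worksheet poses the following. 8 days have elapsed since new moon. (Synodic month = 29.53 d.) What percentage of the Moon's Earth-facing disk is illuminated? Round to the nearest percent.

57%

The Moon has covered 8/29.53 of its cycle, so θ ≈ 360° × 8/29.53 = 97.5°.
cos 97.5° = (-0.131), so f = (1 − (-0.131))/2 = 0.566, so 57%.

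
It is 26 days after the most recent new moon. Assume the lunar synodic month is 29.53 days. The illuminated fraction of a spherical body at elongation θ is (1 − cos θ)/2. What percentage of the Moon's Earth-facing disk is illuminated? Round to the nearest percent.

Elongation θ = 360° × 26/29.53 ≈ 317.0°.
With cos θ = 0.731, the lit fraction is (1 − 0.731)/2 ≈ 0.135, so 13%.

13%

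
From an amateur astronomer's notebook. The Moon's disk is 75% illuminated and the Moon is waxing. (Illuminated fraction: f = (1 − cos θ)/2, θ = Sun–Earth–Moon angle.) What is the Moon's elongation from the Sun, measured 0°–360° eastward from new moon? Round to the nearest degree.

Invert f = (1 − cos θ)/2 to get cos θ = 1 − 2(0.75) = -0.500, hence θ₀ = arccos -0.500 = 120.0°.
The Moon is waxing (0°–180°), so θ = 120.0° directly.

120°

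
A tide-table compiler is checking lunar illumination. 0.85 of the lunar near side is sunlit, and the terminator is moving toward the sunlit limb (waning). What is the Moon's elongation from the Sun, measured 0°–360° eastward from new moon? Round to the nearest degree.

226°

Invert f = (1 − cos θ)/2 to get cos θ = 1 − 2(0.85) = -0.700, hence θ₀ = arccos -0.700 = 134.4°.
A waning Moon lies in 180°–360°, so θ = 360° − 134.4° = 225.6°.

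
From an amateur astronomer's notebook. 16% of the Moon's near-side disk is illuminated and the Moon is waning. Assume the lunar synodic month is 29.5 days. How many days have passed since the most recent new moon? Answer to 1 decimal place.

25.6 days

From f = (1 − cos θ)/2: cos θ = 1 − 2×0.16 = 0.680; arccos → 47.2°.
A waning Moon lies in 180°–360°, so θ = 360° − 47.2° = 312.8°.
At 360°/29.5 d per day, 312.8° corresponds to 25.64 days.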